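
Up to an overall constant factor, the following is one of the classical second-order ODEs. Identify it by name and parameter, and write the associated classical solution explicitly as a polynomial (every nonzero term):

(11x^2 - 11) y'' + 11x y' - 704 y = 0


All three coefficients share the factor -11; dividing through by -11 gives  (1 - x^2) y'' - x y' + 64 y = 0.
This matches the Chebyshev equation (1 - x^2) y'' - x y' + n^2 y = 0 (note the -x y' term, not -2x y') with n^2 = 64, so n = 8; the polynomial solution is T_8(x).
With y = sum_k a_k x^k, matching x^k gives (k+2)(k+1) a_{k+2} = (k^2 - n^2) a_k = (k - 8)(k + 8) a_k. The right side vanishes at k = 8, so the series with the parity of 8 terminates at degree 8.
Standard normalization: leading coefficient of T_n is 2^(n-1), so a_8 = 2^7 = 128. Work downward with a_k = (k+1)(k+2) a_{k+2} / ((k - 8)(k + 8)):
  a_6 = (7)(8)(128) / ((6 - 8)(6 + 8)) = 7168/(-28) = -256
  a_4 = (5)(6)(-256) / ((4 - 8)(4 + 8)) = -7680/(-48) = 160
  a_2 = (3)(4)(160) / ((2 - 8)(2 + 8)) = 1920/(-60) = -32
  a_0 = (1)(2)(-32) / ((0 - 8)(0 + 8)) = -64/(-64) = 1
Hence T_8(x) = 128 x^8 - 256 x^6 + 160 x^4 - 32 x^2 + 1.

T_8(x); series = 128 x^8 - 256 x^6 + 160 x^4 - 32 x^2 + 1


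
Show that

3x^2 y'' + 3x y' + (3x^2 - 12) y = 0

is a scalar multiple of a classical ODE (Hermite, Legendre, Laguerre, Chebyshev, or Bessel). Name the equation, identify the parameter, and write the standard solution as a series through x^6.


All three coefficients share the factor 3; dividing through by 3 gives  x^2 y'' + x y' + (x^2 - 4) y = 0.
This matches the Bessel equation x^2 y'' + x y' + (x^2 - nu^2) y = 0 with nu^2 = 4, so nu = 2; the solution bounded at x = 0 is J_2(x).
Frobenius at x = 0: indicial roots ±nu; for r = nu the recurrence k(k + 2nu) c_k = -c_{k-2} gives the standard series J_nu(x) = sum_{k>=0} (-1)^k / (k! (k+nu)!) (x/2)^(2k+nu). Evaluate the first 3 terms:
  k = 0: (-1)^0 / (0! * 2! * 2^2) x^2 = 1/(1*2*4) x^2 = (1/8) x^2
  k = 1: (-1)^1 / (1! * 3! * 2^4) x^4 = -1/(1*6*16) x^4 = (-1/96) x^4
  k = 2: (-1)^2 / (2! * 4! * 2^6) x^6 = 1/(2*24*64) x^6 = (1/3072) x^6
Hence J_2(x) = x^6/3072 - x^4/96 + x^2/8 + ....

J_2(x); series = x^6/3072 - x^4/96 + x^2/8


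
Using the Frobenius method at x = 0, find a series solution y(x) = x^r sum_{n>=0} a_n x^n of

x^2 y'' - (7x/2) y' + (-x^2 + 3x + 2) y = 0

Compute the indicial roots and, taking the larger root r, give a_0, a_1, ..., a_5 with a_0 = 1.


Write in Frobenius form y'' + (p(x)/x) y' + (q(x)/x^2) y = 0:
  p(x) = -7/2,  q(x) = -x^2 + 3x + 2.
Indicial equation: r(r-1) + (-7/2) r + (2) = 0 -> roots r_1 = 4, r_2 = 1/2.
Take r = r_1 = 4. Let y(x) = x^r sum_{n>=0} a_n x^n with a_0 = 1.
Substitute y = x^r sum a_n x^n and match x^{r+n}. The recurrence is
  D(n) a_n + 3 a_{n-1} - 1 a_{n-2} = 0,  where D(n) = (r+n)(r+n-1) + (-7/2)(r+n) + (2).
  a_n = [-3 a_{n-1} + 1 a_{n-2}] / D(n).
Since the indicial polynomial factors as (r - r_1)(r - r_2), D(n) = (r_1 + n - r_1)(r_1 + n - r_2) = n(n + 7/2).
Evaluating step by step (a_0 = 1):
  n = 1: D(1) = 1(1 + 7/2) = 9/2; numerator = -3(1) = -3; a_1 = (-3)/(9/2) = -2/3
  n = 2: D(2) = 2(2 + 7/2) = 11; numerator = -3(-2/3) + 1(1) = 3; a_2 = (3)/(11) = 3/11
  n = 3: D(3) = 3(3 + 7/2) = 39/2; numerator = -3(3/11) + 1(-2/3) = -49/33; a_3 = (-49/33)/(39/2) = -98/1287
  n = 4: D(4) = 4(4 + 7/2) = 30; numerator = -3(-98/1287) + 1(3/11) = 215/429; a_4 = (215/429)/(30) = 43/2574
  n = 5: D(5) = 5(5 + 7/2) = 85/2; numerator = -3(43/2574) + 1(-98/1287) = -25/198; a_5 = (-25/198)/(85/2) = -5/1683

r = 4; a_0 = 1; a_1 = -2/3; a_2 = 3/11; a_3 = -98/1287; a_4 = 43/2574; a_5 = -5/1683


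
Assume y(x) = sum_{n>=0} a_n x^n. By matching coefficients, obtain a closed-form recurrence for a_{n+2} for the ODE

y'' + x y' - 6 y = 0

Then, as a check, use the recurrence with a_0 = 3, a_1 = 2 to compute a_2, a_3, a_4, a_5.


Substitute y = sum_n a_n x^n.
y''(x) has coefficient (n+2)(n+1) a_{n+2} at x^n;
x y'(x) has coefficient n a_n at x^n (shift);
-6 y(x) has coefficient -6 a_n at x^n.
Matching x^n: (n+2)(n+1) a_{n+2} + (n - 6) a_n = 0.
Thus a_{n+2} = (-n + 6) / ((n+1)(n+2)) * a_n.

Check with a_0 = 3, a_1 = 2 (apply the recurrence for n = 0, 1, 2, 3): a_0 = 3, a_1 = 2, a_2 = 9, a_3 = 5/3, a_4 = 3, a_5 = 1/4.

a_(n+2) = (-n + 6) / ((n+1)(n+2)) * a_n; check: a_0 = 3, a_1 = 2, a_2 = 9, a_3 = 5/3, a_4 = 3, a_5 = 1/4


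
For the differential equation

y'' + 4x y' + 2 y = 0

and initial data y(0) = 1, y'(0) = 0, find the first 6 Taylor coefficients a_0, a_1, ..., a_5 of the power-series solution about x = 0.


Ansatz: y(x) = sum_{n>=0} a_n x^n, so y'(x) = sum_{n>=1} n a_n x^(n-1) and y''(x) = sum_{n>=2} n(n-1) a_n x^(n-2).
Substitute into P(x) y'' + Q(x) y' + R(x) y = 0 with P(x) = 1, Q(x) = 4x, R(x) = 2, and match powers of x.
Initial conditions: a_0 = 1, a_1 = 0.
Setting the coefficient of each power of x to zero and solving order by order (substituting the coefficients already found):
  x^0: 2 a_2 + 2 a_0 = 0  ->  2 a_2 = -2 a_0 = -2  ->  a_2 = -1
  x^1: 6 a_3 + 6 a_1 = 0  ->  6 a_3 = -6 a_1 = 0  ->  a_3 = 0
  x^2: 12 a_4 + 10 a_2 = 0  ->  12 a_4 = -10 a_2 = 10  ->  a_4 = 5/6
  x^3: 20 a_5 + 14 a_3 = 0  ->  20 a_5 = -14 a_3 = 0  ->  a_5 = 0
Truncated series: y(x) = 1 - x^2 + (5/6) x^4 + O(x^6).

a_0 = 1; a_1 = 0; a_2 = -1; a_3 = 0; a_4 = 5/6; a_5 = 0


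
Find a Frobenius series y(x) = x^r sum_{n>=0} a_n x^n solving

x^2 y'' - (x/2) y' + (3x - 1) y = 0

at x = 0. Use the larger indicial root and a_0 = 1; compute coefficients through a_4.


Write in Frobenius form y'' + (p(x)/x) y' + (q(x)/x^2) y = 0:
  p(x) = -1/2,  q(x) = 3x - 1.
Indicial equation: r(r-1) + (-1/2) r + (-1) = 0 -> roots r_1 = 2, r_2 = -1/2.
Take r = r_1 = 2. Let y(x) = x^r sum_{n>=0} a_n x^n with a_0 = 1.
Substitute y = x^r sum a_n x^n and match x^{r+n}. The recurrence is
  D(n) a_n + 3 a_{n-1} = 0,  where D(n) = (r+n)(r+n-1) + (-1/2)(r+n) + (-1).
  a_n = -3 / D(n) * a_{n-1}.
Since the indicial polynomial factors as (r - r_1)(r - r_2), D(n) = (r_1 + n - r_1)(r_1 + n - r_2) = n(n + 5/2).
Evaluating step by step (a_0 = 1):
  n = 1: D(1) = 1(1 + 5/2) = 7/2; numerator = -3(1) = -3; a_1 = (-3)/(7/2) = -6/7
  n = 2: D(2) = 2(2 + 5/2) = 9; numerator = -3(-6/7) = 18/7; a_2 = (18/7)/(9) = 2/7
  n = 3: D(3) = 3(3 + 5/2) = 33/2; numerator = -3(2/7) = -6/7; a_3 = (-6/7)/(33/2) = -4/77
  n = 4: D(4) = 4(4 + 5/2) = 26; numerator = -3(-4/77) = 12/77; a_4 = (12/77)/(26) = 6/1001

r = 2; a_0 = 1; a_1 = -6/7; a_2 = 2/7; a_3 = -4/77; a_4 = 6/1001


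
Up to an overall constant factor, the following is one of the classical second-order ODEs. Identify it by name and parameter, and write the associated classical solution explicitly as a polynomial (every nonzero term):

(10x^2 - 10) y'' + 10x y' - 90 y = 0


All three coefficients share the factor -10; dividing through by -10 gives  (1 - x^2) y'' - x y' + 9 y = 0.
This matches the Chebyshev equation (1 - x^2) y'' - x y' + n^2 y = 0 (note the -x y' term, not -2x y') with n^2 = 9, so n = 3; the polynomial solution is T_3(x).
With y = sum_k a_k x^k, matching x^k gives (k+2)(k+1) a_{k+2} = (k^2 - n^2) a_k = (k - 3)(k + 3) a_k. The right side vanishes at k = 3, so the series with the parity of 3 terminates at degree 3.
Standard normalization: leading coefficient of T_n is 2^(n-1), so a_3 = 2^2 = 4. Work downward with a_k = (k+1)(k+2) a_{k+2} / ((k - 3)(k + 3)):
  a_1 = (2)(3)(4) / ((1 - 3)(1 + 3)) = 24/(-8) = -3
Hence T_3(x) = 4 x^3 - 3 x.

T_3(x); series = 4 x^3 - 3 x


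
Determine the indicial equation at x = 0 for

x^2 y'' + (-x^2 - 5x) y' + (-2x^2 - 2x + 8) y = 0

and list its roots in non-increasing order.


Divide by x^2 to reach normal form y'' + P_1(x) y' + P_2(x) y = 0 with P_1(x) = -1 - 5/x and P_2(x) = -2 - 2/x + 8/x^2.
x = 0 is a singular point because the y'-coefficient -1 - 5/x has a pole at x = 0 and the y-coefficient -2 - 2/x + 8/x^2 has a pole at x = 0.
It is a regular singular point because x P_1(x) = p(x) = -x - 5 and x^2 P_2(x) = q(x) = -2x^2 - 2x + 8 are polynomials, hence analytic at x = 0.
p(0) = -5,  q(0) = 8.
Indicial equation: r(r-1) + p(0) r + q(0) = 0, i.e. r^2 + (p(0) - 1) r + q(0) = 0, i.e. r^2 - 6 r + 8 = 0.
Discriminant: (-6)^2 - 4(8) = 4, so r = (6 ± 2)/2.
Solving: r_1 = 4, r_2 = 2.

indicial: r^2 - 6 r + 8 = 0; roots r_1 = 4, r_2 = 2


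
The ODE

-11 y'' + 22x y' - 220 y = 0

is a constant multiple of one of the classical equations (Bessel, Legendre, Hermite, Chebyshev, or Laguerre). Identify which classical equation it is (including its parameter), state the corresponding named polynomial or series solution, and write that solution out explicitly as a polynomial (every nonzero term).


All three coefficients share the factor -11; dividing through by -11 gives  y'' - 2x y' + 20 y = 0.
This matches the Hermite equation y'' - 2x y' + 2n y = 0 with 2n = 20, so n = 10; the polynomial solution is H_10(x).
With y = sum_k a_k x^k, matching x^k gives (k+2)(k+1) a_{k+2} = 2(k - n) a_k = 2(k - 10) a_k. The right side vanishes at k = 10, so the series with the parity of 10 terminates at degree 10.
Standard normalization: leading coefficient of H_n is 2^n, so a_10 = 2^10 = 1024. Work downward with a_k = (k+1)(k+2) a_{k+2} / (2(k - n)):
  a_8 = (9)(10)(1024) / (2(8 - 10)) = 92160/(-4) = -23040
  a_6 = (7)(8)(-23040) / (2(6 - 10)) = -1290240/(-8) = 161280
  a_4 = (5)(6)(161280) / (2(4 - 10)) = 4838400/(-12) = -403200
  a_2 = (3)(4)(-403200) / (2(2 - 10)) = -4838400/(-16) = 302400
  a_0 = (1)(2)(302400) / (2(0 - 10)) = 604800/(-20) = -30240
Hence H_10(x) = 1024 x^10 - 23040 x^8 + 161280 x^6 - 403200 x^4 + 302400 x^2 - 30240.

H_10(x); series = 1024 x^10 - 23040 x^8 + 161280 x^6 - 403200 x^4 + 302400 x^2 - 30240


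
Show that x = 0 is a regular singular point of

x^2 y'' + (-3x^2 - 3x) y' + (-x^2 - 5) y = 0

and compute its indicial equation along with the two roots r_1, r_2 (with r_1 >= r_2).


Divide by x^2 to reach normal form y'' + P_1(x) y' + P_2(x) y = 0 with P_1(x) = -3 - 3/x and P_2(x) = -1 - 5/x^2.
x = 0 is a singular point because the y'-coefficient -3 - 3/x has a pole at x = 0 and the y-coefficient -1 - 5/x^2 has a pole at x = 0.
It is a regular singular point because x P_1(x) = p(x) = -3x - 3 and x^2 P_2(x) = q(x) = -x^2 - 5 are polynomials, hence analytic at x = 0.
p(0) = -3,  q(0) = -5.
Indicial equation: r(r-1) + p(0) r + q(0) = 0, i.e. r^2 + (p(0) - 1) r + q(0) = 0, i.e. r^2 - 4 r - 5 = 0.
Discriminant: (-4)^2 - 4(-5) = 36, so r = (4 ± 6)/2.
Solving: r_1 = 5, r_2 = -1.

indicial: r^2 - 4 r - 5 = 0; roots r_1 = 5, r_2 = -1


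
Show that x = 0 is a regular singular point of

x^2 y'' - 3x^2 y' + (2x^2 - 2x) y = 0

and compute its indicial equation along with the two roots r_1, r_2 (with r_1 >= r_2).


Divide by x^2 to reach normal form y'' + P_1(x) y' + P_2(x) y = 0 with P_1(x) = -3 and P_2(x) = 2 - 2/x.
x = 0 is a singular point because the y-coefficient 2 - 2/x has a pole at x = 0.
It is a regular singular point because x P_1(x) = p(x) = -3x and x^2 P_2(x) = q(x) = 2x^2 - 2x are polynomials, hence analytic at x = 0.
p(0) = 0,  q(0) = 0.
Indicial equation: r(r-1) + p(0) r + q(0) = 0, i.e. r^2 + (p(0) - 1) r + q(0) = 0, i.e. r^2 - 1 r = 0.
Discriminant: (-1)^2 - 4(0) = 1, so r = (1 ± 1)/2.
Solving: r_1 = 1, r_2 = 0.

indicial: r^2 - 1 r = 0; roots r_1 = 1, r_2 = 0


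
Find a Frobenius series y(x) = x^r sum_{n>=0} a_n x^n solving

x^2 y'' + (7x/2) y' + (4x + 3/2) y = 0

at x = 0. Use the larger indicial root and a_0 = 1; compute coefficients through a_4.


Write in Frobenius form y'' + (p(x)/x) y' + (q(x)/x^2) y = 0:
  p(x) = 7/2,  q(x) = 4x + 3/2.
Indicial equation: r(r-1) + (7/2) r + (3/2) = 0 -> roots r_1 = -1, r_2 = -3/2.
Take r = r_1 = -1. Let y(x) = x^r sum_{n>=0} a_n x^n with a_0 = 1.
Substitute y = x^r sum a_n x^n and match x^{r+n}. The recurrence is
  D(n) a_n + 4 a_{n-1} = 0,  where D(n) = (r+n)(r+n-1) + (7/2)(r+n) + (3/2).
  a_n = -4 / D(n) * a_{n-1}.
Since the indicial polynomial factors as (r - r_1)(r - r_2), D(n) = (r_1 + n - r_1)(r_1 + n - r_2) = n(n + 1/2).
Evaluating step by step (a_0 = 1):
  n = 1: D(1) = 1(1 + 1/2) = 3/2; numerator = -4(1) = -4; a_1 = (-4)/(3/2) = -8/3
  n = 2: D(2) = 2(2 + 1/2) = 5; numerator = -4(-8/3) = 32/3; a_2 = (32/3)/(5) = 32/15
  n = 3: D(3) = 3(3 + 1/2) = 21/2; numerator = -4(32/15) = -128/15; a_3 = (-128/15)/(21/2) = -256/315
  n = 4: D(4) = 4(4 + 1/2) = 18; numerator = -4(-256/315) = 1024/315; a_4 = (1024/315)/(18) = 512/2835

r = -1; a_0 = 1; a_1 = -8/3; a_2 = 32/15; a_3 = -256/315; a_4 = 512/2835


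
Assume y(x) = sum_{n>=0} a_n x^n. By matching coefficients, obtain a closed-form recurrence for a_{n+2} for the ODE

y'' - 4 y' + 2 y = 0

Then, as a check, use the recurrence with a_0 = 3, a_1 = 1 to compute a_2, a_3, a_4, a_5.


Substitute y = sum_n a_n x^n.
y''(x) has coefficient (n+2)(n+1) a_{n+2} at x^n;
-4 y'(x) has coefficient -4 (n+1) a_{n+1} at x^n;
2 y(x) has coefficient 2 a_n at x^n.
Matching x^n: (n+2)(n+1) a_{n+2} - 4 (n+1) a_{n+1} + 2 a_n = 0.
Thus a_{n+2} = [4 (n+1) a_{n+1} - 2 a_n] / ((n+1)(n+2)).

Check with a_0 = 3, a_1 = 1 (apply the recurrence for n = 0, 1, 2, 3): a_0 = 3, a_1 = 1, a_2 = -1, a_3 = -5/3, a_4 = -3/2, a_5 = -31/30.

a_(n+2) = [4 (n+1) a_(n+1) - 2 a_n] / ((n+1)(n+2)); check: a_0 = 3, a_1 = 1, a_2 = -1, a_3 = -5/3, a_4 = -3/2, a_5 = -31/30


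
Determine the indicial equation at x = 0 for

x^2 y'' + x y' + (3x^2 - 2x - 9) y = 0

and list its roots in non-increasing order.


Divide by x^2 to reach normal form y'' + P_1(x) y' + P_2(x) y = 0 with P_1(x) = 1/x and P_2(x) = 3 - 2/x - 9/x^2.
x = 0 is a singular point because the y'-coefficient 1/x has a pole at x = 0 and the y-coefficient 3 - 2/x - 9/x^2 has a pole at x = 0.
It is a regular singular point because x P_1(x) = p(x) = 1 and x^2 P_2(x) = q(x) = 3x^2 - 2x - 9 are polynomials, hence analytic at x = 0.
p(0) = 1,  q(0) = -9.
Indicial equation: r(r-1) + p(0) r + q(0) = 0, i.e. r^2 + (p(0) - 1) r + q(0) = 0, i.e. r^2 - 9 = 0.
Discriminant: (0)^2 - 4(-9) = 36, so r = (0 ± 6)/2.
Solving: r_1 = 3, r_2 = -3.

indicial: r^2 - 9 = 0; roots r_1 = 3, r_2 = -3


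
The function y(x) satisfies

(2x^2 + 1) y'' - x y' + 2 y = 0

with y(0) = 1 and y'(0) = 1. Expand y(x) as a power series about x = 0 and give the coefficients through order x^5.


Ansatz: y(x) = sum_{n>=0} a_n x^n, so y'(x) = sum_{n>=1} n a_n x^(n-1) and y''(x) = sum_{n>=2} n(n-1) a_n x^(n-2).
Substitute into P(x) y'' + Q(x) y' + R(x) y = 0 with P(x) = 2x^2 + 1, Q(x) = -x, R(x) = 2, and match powers of x.
Initial conditions: a_0 = 1, a_1 = 1.
Setting the coefficient of each power of x to zero and solving order by order (substituting the coefficients already found):
  x^0: 2 a_2 + 2 a_0 = 0  ->  2 a_2 = -2 a_0 = -2  ->  a_2 = -1
  x^1: 6 a_3 + a_1 = 0  ->  6 a_3 = -a_1 = -1  ->  a_3 = -1/6
  x^2: 12 a_4 + 4 a_2 = 0  ->  12 a_4 = -4 a_2 = 4  ->  a_4 = 1/3
  x^3: 20 a_5 + 11 a_3 = 0  ->  20 a_5 = -11 a_3 = 11/6  ->  a_5 = 11/120
Truncated series: y(x) = 1 + x - x^2 - (1/6) x^3 + (1/3) x^4 + (11/120) x^5 + O(x^6).

a_0 = 1; a_1 = 1; a_2 = -1; a_3 = -1/6; a_4 = 1/3; a_5 = 11/120


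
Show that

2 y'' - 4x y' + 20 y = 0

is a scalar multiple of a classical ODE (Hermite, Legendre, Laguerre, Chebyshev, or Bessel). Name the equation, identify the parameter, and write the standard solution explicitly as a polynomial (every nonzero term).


All three coefficients share the factor 2; dividing through by 2 gives  y'' - 2x y' + 10 y = 0.
This matches the Hermite equation y'' - 2x y' + 2n y = 0 with 2n = 10, so n = 5; the polynomial solution is H_5(x).
With y = sum_k a_k x^k, matching x^k gives (k+2)(k+1) a_{k+2} = 2(k - n) a_k = 2(k - 5) a_k. The right side vanishes at k = 5, so the series with the parity of 5 terminates at degree 5.
Standard normalization: leading coefficient of H_n is 2^n, so a_5 = 2^5 = 32. Work downward with a_k = (k+1)(k+2) a_{k+2} / (2(k - n)):
  a_3 = (4)(5)(32) / (2(3 - 5)) = 640/(-4) = -160
  a_1 = (2)(3)(-160) / (2(1 - 5)) = -960/(-8) = 120
Hence H_5(x) = 32 x^5 - 160 x^3 + 120 x.

H_5(x); series = 32 x^5 - 160 x^3 + 120 x


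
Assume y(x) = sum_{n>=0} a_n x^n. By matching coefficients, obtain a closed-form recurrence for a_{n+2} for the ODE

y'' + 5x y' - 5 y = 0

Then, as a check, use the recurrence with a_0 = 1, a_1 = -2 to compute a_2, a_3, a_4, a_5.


Substitute y = sum_n a_n x^n.
y''(x) has coefficient (n+2)(n+1) a_{n+2} at x^n;
5 x y'(x) has coefficient 5 n a_n at x^n (shift);
-5 y(x) has coefficient -5 a_n at x^n.
Matching x^n: (n+2)(n+1) a_{n+2} + (5n - 5) a_n = 0.
Thus a_{n+2} = (-5n + 5) / ((n+1)(n+2)) * a_n.

Check with a_0 = 1, a_1 = -2 (apply the recurrence for n = 0, 1, 2, 3): a_0 = 1, a_1 = -2, a_2 = 5/2, a_3 = 0, a_4 = -25/24, a_5 = 0.

a_(n+2) = (-5n + 5) / ((n+1)(n+2)) * a_n; check: a_0 = 1, a_1 = -2, a_2 = 5/2, a_3 = 0, a_4 = -25/24, a_5 = 0


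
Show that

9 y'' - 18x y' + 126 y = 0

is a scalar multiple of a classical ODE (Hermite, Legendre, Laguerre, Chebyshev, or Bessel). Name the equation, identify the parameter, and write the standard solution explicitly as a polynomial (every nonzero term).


All three coefficients share the factor 9; dividing through by 9 gives  y'' - 2x y' + 14 y = 0.
This matches the Hermite equation y'' - 2x y' + 2n y = 0 with 2n = 14, so n = 7; the polynomial solution is H_7(x).
With y = sum_k a_k x^k, matching x^k gives (k+2)(k+1) a_{k+2} = 2(k - n) a_k = 2(k - 7) a_k. The right side vanishes at k = 7, so the series with the parity of 7 terminates at degree 7.
Standard normalization: leading coefficient of H_n is 2^n, so a_7 = 2^7 = 128. Work downward with a_k = (k+1)(k+2) a_{k+2} / (2(k - n)):
  a_5 = (6)(7)(128) / (2(5 - 7)) = 5376/(-4) = -1344
  a_3 = (4)(5)(-1344) / (2(3 - 7)) = -26880/(-8) = 3360
  a_1 = (2)(3)(3360) / (2(1 - 7)) = 20160/(-12) = -1680
Hence H_7(x) = 128 x^7 - 1344 x^5 + 3360 x^3 - 1680 x.

H_7(x); series = 128 x^7 - 1344 x^5 + 3360 x^3 - 1680 x


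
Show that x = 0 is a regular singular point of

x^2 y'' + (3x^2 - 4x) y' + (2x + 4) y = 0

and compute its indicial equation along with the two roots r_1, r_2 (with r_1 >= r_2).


Divide by x^2 to reach normal form y'' + P_1(x) y' + P_2(x) y = 0 with P_1(x) = 3 - 4/x and P_2(x) = 2/x + 4/x^2.
x = 0 is a singular point because the y'-coefficient 3 - 4/x has a pole at x = 0 and the y-coefficient 2/x + 4/x^2 has a pole at x = 0.
It is a regular singular point because x P_1(x) = p(x) = 3x - 4 and x^2 P_2(x) = q(x) = 2x + 4 are polynomials, hence analytic at x = 0.
p(0) = -4,  q(0) = 4.
Indicial equation: r(r-1) + p(0) r + q(0) = 0, i.e. r^2 + (p(0) - 1) r + q(0) = 0, i.e. r^2 - 5 r + 4 = 0.
Discriminant: (-5)^2 - 4(4) = 9, so r = (5 ± 3)/2.
Solving: r_1 = 4, r_2 = 1.

indicial: r^2 - 5 r + 4 = 0; roots r_1 = 4, r_2 = 1


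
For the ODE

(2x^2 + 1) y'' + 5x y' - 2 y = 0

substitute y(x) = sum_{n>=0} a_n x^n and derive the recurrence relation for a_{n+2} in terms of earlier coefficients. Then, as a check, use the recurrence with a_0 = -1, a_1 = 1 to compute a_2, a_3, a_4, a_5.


Substitute y = sum_n a_n x^n.
(1 + 2 x^2) y'' contributes (n+2)(n+1) a_{n+2} + 2 n(n-1) a_n at x^n.
5 x y'(x) contributes 5 n a_n at x^n.
-2 y(x) contributes -2 a_n at x^n.
Matching x^n: (n+2)(n+1) a_{n+2} + (2 n(n-1) + 5 n - 2) a_n = 0.
Thus a_{n+2} = (-2 n(n-1) - 5 n + 2) / ((n+1)(n+2)) * a_n.

Check with a_0 = -1, a_1 = 1 (apply the recurrence for n = 0, 1, 2, 3): a_0 = -1, a_1 = 1, a_2 = -1, a_3 = -1/2, a_4 = 1, a_5 = 5/8.

a_(n+2) = (-2 n(n-1) - 5 n + 2) / ((n+1)(n+2)) * a_n; check: a_0 = -1, a_1 = 1, a_2 = -1, a_3 = -1/2, a_4 = 1, a_5 = 5/8


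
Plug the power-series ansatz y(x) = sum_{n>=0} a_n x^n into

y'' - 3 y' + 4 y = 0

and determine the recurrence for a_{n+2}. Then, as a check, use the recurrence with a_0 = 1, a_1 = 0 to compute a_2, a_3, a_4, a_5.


Substitute y = sum_n a_n x^n.
y''(x) has coefficient (n+2)(n+1) a_{n+2} at x^n;
-3 y'(x) has coefficient -3 (n+1) a_{n+1} at x^n;
4 y(x) has coefficient 4 a_n at x^n.
Matching x^n: (n+2)(n+1) a_{n+2} - 3 (n+1) a_{n+1} + 4 a_n = 0.
Thus a_{n+2} = [3 (n+1) a_{n+1} - 4 a_n] / ((n+1)(n+2)).

Check with a_0 = 1, a_1 = 0 (apply the recurrence for n = 0, 1, 2, 3): a_0 = 1, a_1 = 0, a_2 = -2, a_3 = -2, a_4 = -5/6, a_5 = -1/10.

a_(n+2) = [3 (n+1) a_(n+1) - 4 a_n] / ((n+1)(n+2)); check: a_0 = 1, a_1 = 0, a_2 = -2, a_3 = -2, a_4 = -5/6, a_5 = -1/10


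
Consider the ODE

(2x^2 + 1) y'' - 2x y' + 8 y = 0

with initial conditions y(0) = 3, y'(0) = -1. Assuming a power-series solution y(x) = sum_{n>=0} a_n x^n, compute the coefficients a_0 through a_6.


Ansatz: y(x) = sum_{n>=0} a_n x^n, so y'(x) = sum_{n>=1} n a_n x^(n-1) and y''(x) = sum_{n>=2} n(n-1) a_n x^(n-2).
Substitute into P(x) y'' + Q(x) y' + R(x) y = 0 with P(x) = 2x^2 + 1, Q(x) = -2x, R(x) = 8, and match powers of x.
Initial conditions: a_0 = 3, a_1 = -1.
Setting the coefficient of each power of x to zero and solving order by order (substituting the coefficients already found):
  x^0: 2 a_2 + 8 a_0 = 0  ->  2 a_2 = -8 a_0 = -24  ->  a_2 = -12
  x^1: 6 a_3 + 6 a_1 = 0  ->  6 a_3 = -6 a_1 = 6  ->  a_3 = 1
  x^2: 12 a_4 + 8 a_2 = 0  ->  12 a_4 = -8 a_2 = 96  ->  a_4 = 8
  x^3: 20 a_5 + 14 a_3 = 0  ->  20 a_5 = -14 a_3 = -14  ->  a_5 = -7/10
  x^4: 30 a_6 + 24 a_4 = 0  ->  30 a_6 = -24 a_4 = -192  ->  a_6 = -32/5
Truncated series: y(x) = 3 - x - 12 x^2 + x^3 + 8 x^4 - (7/10) x^5 - (32/5) x^6 + O(x^7).

a_0 = 3; a_1 = -1; a_2 = -12; a_3 = 1; a_4 = 8; a_5 = -7/10; a_6 = -32/5


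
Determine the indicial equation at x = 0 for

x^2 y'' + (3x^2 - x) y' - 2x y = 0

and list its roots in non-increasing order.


Divide by x^2 to reach normal form y'' + P_1(x) y' + P_2(x) y = 0 with P_1(x) = 3 - 1/x and P_2(x) = -2/x.
x = 0 is a singular point because the y'-coefficient 3 - 1/x has a pole at x = 0 and the y-coefficient -2/x has a pole at x = 0.
It is a regular singular point because x P_1(x) = p(x) = 3x - 1 and x^2 P_2(x) = q(x) = -2x are polynomials, hence analytic at x = 0.
p(0) = -1,  q(0) = 0.
Indicial equation: r(r-1) + p(0) r + q(0) = 0, i.e. r^2 + (p(0) - 1) r + q(0) = 0, i.e. r^2 - 2 r = 0.
Discriminant: (-2)^2 - 4(0) = 4, so r = (2 ± 2)/2.
Solving: r_1 = 2, r_2 = 0.

indicial: r^2 - 2 r = 0; roots r_1 = 2, r_2 = 0


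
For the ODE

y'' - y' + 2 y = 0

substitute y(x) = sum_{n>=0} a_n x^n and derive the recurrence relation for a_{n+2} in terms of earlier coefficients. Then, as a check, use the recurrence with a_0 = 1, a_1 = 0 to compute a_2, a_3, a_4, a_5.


Substitute y = sum_n a_n x^n.
y''(x) has coefficient (n+2)(n+1) a_{n+2} at x^n;
-y'(x) has coefficient -(n+1) a_{n+1} at x^n;
2 y(x) has coefficient 2 a_n at x^n.
Matching x^n: (n+2)(n+1) a_{n+2} - (n+1) a_{n+1} + 2 a_n = 0.
Thus a_{n+2} = [(n+1) a_{n+1} - 2 a_n] / ((n+1)(n+2)).

Check with a_0 = 1, a_1 = 0 (apply the recurrence for n = 0, 1, 2, 3): a_0 = 1, a_1 = 0, a_2 = -1, a_3 = -1/3, a_4 = 1/12, a_5 = 1/20.

a_(n+2) = [(n+1) a_(n+1) - 2 a_n] / ((n+1)(n+2)); check: a_0 = 1, a_1 = 0, a_2 = -1, a_3 = -1/3, a_4 = 1/12, a_5 = 1/20


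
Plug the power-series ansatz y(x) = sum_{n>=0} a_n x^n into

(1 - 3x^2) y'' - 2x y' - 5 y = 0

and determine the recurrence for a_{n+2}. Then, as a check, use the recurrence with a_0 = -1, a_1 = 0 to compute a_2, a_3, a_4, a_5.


Substitute y = sum_n a_n x^n.
(1 - 3 x^2) y'' contributes (n+2)(n+1) a_{n+2} - 3 n(n-1) a_n at x^n.
-2 x y'(x) contributes -2 n a_n at x^n.
-5 y(x) contributes -5 a_n at x^n.
Matching x^n: (n+2)(n+1) a_{n+2} + (-3 n(n-1) - 2 n - 5) a_n = 0.
Thus a_{n+2} = (3 n(n-1) + 2 n + 5) / ((n+1)(n+2)) * a_n.

Check with a_0 = -1, a_1 = 0 (apply the recurrence for n = 0, 1, 2, 3): a_0 = -1, a_1 = 0, a_2 = -5/2, a_3 = 0, a_4 = -25/8, a_5 = 0.

a_(n+2) = (3 n(n-1) + 2 n + 5) / ((n+1)(n+2)) * a_n; check: a_0 = -1, a_1 = 0, a_2 = -5/2, a_3 = 0, a_4 = -25/8, a_5 = 0


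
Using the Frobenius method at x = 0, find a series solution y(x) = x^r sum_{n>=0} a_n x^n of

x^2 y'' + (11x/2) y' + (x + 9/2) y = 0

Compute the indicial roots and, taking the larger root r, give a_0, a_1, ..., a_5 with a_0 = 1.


Write in Frobenius form y'' + (p(x)/x) y' + (q(x)/x^2) y = 0:
  p(x) = 11/2,  q(x) = x + 9/2.
Indicial equation: r(r-1) + (11/2) r + (9/2) = 0 -> roots r_1 = -3/2, r_2 = -3.
Take r = r_1 = -3/2. Let y(x) = x^r sum_{n>=0} a_n x^n with a_0 = 1.
Substitute y = x^r sum a_n x^n and match x^{r+n}. The recurrence is
  D(n) a_n + 1 a_{n-1} = 0,  where D(n) = (r+n)(r+n-1) + (11/2)(r+n) + (9/2).
  a_n = -1 / D(n) * a_{n-1}.
Since the indicial polynomial factors as (r - r_1)(r - r_2), D(n) = (r_1 + n - r_1)(r_1 + n - r_2) = n(n + 3/2).
Evaluating step by step (a_0 = 1):
  n = 1: D(1) = 1(1 + 3/2) = 5/2; numerator = -1(1) = -1; a_1 = (-1)/(5/2) = -2/5
  n = 2: D(2) = 2(2 + 3/2) = 7; numerator = -1(-2/5) = 2/5; a_2 = (2/5)/(7) = 2/35
  n = 3: D(3) = 3(3 + 3/2) = 27/2; numerator = -1(2/35) = -2/35; a_3 = (-2/35)/(27/2) = -4/945
  n = 4: D(4) = 4(4 + 3/2) = 22; numerator = -1(-4/945) = 4/945; a_4 = (4/945)/(22) = 2/10395
  n = 5: D(5) = 5(5 + 3/2) = 65/2; numerator = -1(2/10395) = -2/10395; a_5 = (-2/10395)/(65/2) = -4/675675

r = -3/2; a_0 = 1; a_1 = -2/5; a_2 = 2/35; a_3 = -4/945; a_4 = 2/10395; a_5 = -4/675675


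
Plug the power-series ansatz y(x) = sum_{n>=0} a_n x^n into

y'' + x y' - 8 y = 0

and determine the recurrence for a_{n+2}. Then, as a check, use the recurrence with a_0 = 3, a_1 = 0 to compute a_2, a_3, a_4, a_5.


Substitute y = sum_n a_n x^n.
y''(x) has coefficient (n+2)(n+1) a_{n+2} at x^n;
x y'(x) has coefficient n a_n at x^n (shift);
-8 y(x) has coefficient -8 a_n at x^n.
Matching x^n: (n+2)(n+1) a_{n+2} + (n - 8) a_n = 0.
Thus a_{n+2} = (-n + 8) / ((n+1)(n+2)) * a_n.

Check with a_0 = 3, a_1 = 0 (apply the recurrence for n = 0, 1, 2, 3): a_0 = 3, a_1 = 0, a_2 = 12, a_3 = 0, a_4 = 6, a_5 = 0.

a_(n+2) = (-n + 8) / ((n+1)(n+2)) * a_n; check: a_0 = 3, a_1 = 0, a_2 = 12, a_3 = 0, a_4 = 6, a_5 = 0


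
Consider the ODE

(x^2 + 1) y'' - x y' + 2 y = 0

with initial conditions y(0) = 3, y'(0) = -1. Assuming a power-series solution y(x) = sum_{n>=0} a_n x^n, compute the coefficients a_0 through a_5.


Ansatz: y(x) = sum_{n>=0} a_n x^n, so y'(x) = sum_{n>=1} n a_n x^(n-1) and y''(x) = sum_{n>=2} n(n-1) a_n x^(n-2).
Substitute into P(x) y'' + Q(x) y' + R(x) y = 0 with P(x) = x^2 + 1, Q(x) = -x, R(x) = 2, and match powers of x.
Initial conditions: a_0 = 3, a_1 = -1.
Setting the coefficient of each power of x to zero and solving order by order (substituting the coefficients already found):
  x^0: 2 a_2 + 2 a_0 = 0  ->  2 a_2 = -2 a_0 = -6  ->  a_2 = -3
  x^1: 6 a_3 + a_1 = 0  ->  6 a_3 = -a_1 = 1  ->  a_3 = 1/6
  x^2: 12 a_4 + 2 a_2 = 0  ->  12 a_4 = -2 a_2 = 6  ->  a_4 = 1/2
  x^3: 20 a_5 + 5 a_3 = 0  ->  20 a_5 = -5 a_3 = -5/6  ->  a_5 = -1/24
Truncated series: y(x) = 3 - x - 3 x^2 + (1/6) x^3 + (1/2) x^4 - (1/24) x^5 + O(x^6).

a_0 = 3; a_1 = -1; a_2 = -3; a_3 = 1/6; a_4 = 1/2; a_5 = -1/24


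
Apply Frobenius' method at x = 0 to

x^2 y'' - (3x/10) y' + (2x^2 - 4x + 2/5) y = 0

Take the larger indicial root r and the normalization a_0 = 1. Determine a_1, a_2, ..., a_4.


Write in Frobenius form y'' + (p(x)/x) y' + (q(x)/x^2) y = 0:
  p(x) = -3/10,  q(x) = 2x^2 - 4x + 2/5.
Indicial equation: r(r-1) + (-3/10) r + (2/5) = 0 -> roots r_1 = 4/5, r_2 = 1/2.
Take r = r_1 = 4/5. Let y(x) = x^r sum_{n>=0} a_n x^n with a_0 = 1.
Substitute y = x^r sum a_n x^n and match x^{r+n}. The recurrence is
  D(n) a_n - 4 a_{n-1} + 2 a_{n-2} = 0,  where D(n) = (r+n)(r+n-1) + (-3/10)(r+n) + (2/5).
  a_n = [4 a_{n-1} - 2 a_{n-2}] / D(n).
Since the indicial polynomial factors as (r - r_1)(r - r_2), D(n) = (r_1 + n - r_1)(r_1 + n - r_2) = n(n + 3/10).
Evaluating step by step (a_0 = 1):
  n = 1: D(1) = 1(1 + 3/10) = 13/10; numerator = 4(1) = 4; a_1 = (4)/(13/10) = 40/13
  n = 2: D(2) = 2(2 + 3/10) = 23/5; numerator = 4(40/13) - 2(1) = 134/13; a_2 = (134/13)/(23/5) = 670/299
  n = 3: D(3) = 3(3 + 3/10) = 99/10; numerator = 4(670/299) - 2(40/13) = 840/299; a_3 = (840/299)/(99/10) = 2800/9867
  n = 4: D(4) = 4(4 + 3/10) = 86/5; numerator = 4(2800/9867) - 2(670/299) = -2540/759; a_4 = (-2540/759)/(86/5) = -6350/32637

r = 4/5; a_0 = 1; a_1 = 40/13; a_2 = 670/299; a_3 = 2800/9867; a_4 = -6350/32637


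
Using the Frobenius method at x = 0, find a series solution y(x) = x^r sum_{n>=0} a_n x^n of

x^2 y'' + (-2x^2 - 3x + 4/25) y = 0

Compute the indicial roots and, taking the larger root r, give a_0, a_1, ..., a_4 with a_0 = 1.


Write in Frobenius form y'' + (p(x)/x) y' + (q(x)/x^2) y = 0:
  p(x) = 0,  q(x) = -2x^2 - 3x + 4/25.
Indicial equation: r(r-1) + (0) r + (4/25) = 0 -> roots r_1 = 4/5, r_2 = 1/5.
Take r = r_1 = 4/5. Let y(x) = x^r sum_{n>=0} a_n x^n with a_0 = 1.
Substitute y = x^r sum a_n x^n and match x^{r+n}. The recurrence is
  D(n) a_n - 3 a_{n-1} - 2 a_{n-2} = 0,  where D(n) = (r+n)(r+n-1) + (0)(r+n) + (4/25).
  a_n = [3 a_{n-1} + 2 a_{n-2}] / D(n).
Since the indicial polynomial factors as (r - r_1)(r - r_2), D(n) = (r_1 + n - r_1)(r_1 + n - r_2) = n(n + 3/5).
Evaluating step by step (a_0 = 1):
  n = 1: D(1) = 1(1 + 3/5) = 8/5; numerator = 3(1) = 3; a_1 = (3)/(8/5) = 15/8
  n = 2: D(2) = 2(2 + 3/5) = 26/5; numerator = 3(15/8) + 2(1) = 61/8; a_2 = (61/8)/(26/5) = 305/208
  n = 3: D(3) = 3(3 + 3/5) = 54/5; numerator = 3(305/208) + 2(15/8) = 1695/208; a_3 = (1695/208)/(54/5) = 2825/3744
  n = 4: D(4) = 4(4 + 3/5) = 92/5; numerator = 3(2825/3744) + 2(305/208) = 6485/1248; a_4 = (6485/1248)/(92/5) = 32425/114816

r = 4/5; a_0 = 1; a_1 = 15/8; a_2 = 305/208; a_3 = 2825/3744; a_4 = 32425/114816


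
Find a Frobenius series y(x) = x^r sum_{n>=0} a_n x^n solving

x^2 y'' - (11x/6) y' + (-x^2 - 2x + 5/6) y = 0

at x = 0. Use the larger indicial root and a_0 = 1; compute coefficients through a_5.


Write in Frobenius form y'' + (p(x)/x) y' + (q(x)/x^2) y = 0:
  p(x) = -11/6,  q(x) = -x^2 - 2x + 5/6.
Indicial equation: r(r-1) + (-11/6) r + (5/6) = 0 -> roots r_1 = 5/2, r_2 = 1/3.
Take r = r_1 = 5/2. Let y(x) = x^r sum_{n>=0} a_n x^n with a_0 = 1.
Substitute y = x^r sum a_n x^n and match x^{r+n}. The recurrence is
  D(n) a_n - 2 a_{n-1} - 1 a_{n-2} = 0,  where D(n) = (r+n)(r+n-1) + (-11/6)(r+n) + (5/6).
  a_n = [2 a_{n-1} + 1 a_{n-2}] / D(n).
Since the indicial polynomial factors as (r - r_1)(r - r_2), D(n) = (r_1 + n - r_1)(r_1 + n - r_2) = n(n + 13/6).
Evaluating step by step (a_0 = 1):
  n = 1: D(1) = 1(1 + 13/6) = 19/6; numerator = 2(1) = 2; a_1 = (2)/(19/6) = 12/19
  n = 2: D(2) = 2(2 + 13/6) = 25/3; numerator = 2(12/19) + 1(1) = 43/19; a_2 = (43/19)/(25/3) = 129/475
  n = 3: D(3) = 3(3 + 13/6) = 31/2; numerator = 2(129/475) + 1(12/19) = 558/475; a_3 = (558/475)/(31/2) = 36/475
  n = 4: D(4) = 4(4 + 13/6) = 74/3; numerator = 2(36/475) + 1(129/475) = 201/475; a_4 = (201/475)/(74/3) = 603/35150
  n = 5: D(5) = 5(5 + 13/6) = 215/6; numerator = 2(603/35150) + 1(36/475) = 387/3515; a_5 = (387/3515)/(215/6) = 54/17575

r = 5/2; a_0 = 1; a_1 = 12/19; a_2 = 129/475; a_3 = 36/475; a_4 = 603/35150; a_5 = 54/17575


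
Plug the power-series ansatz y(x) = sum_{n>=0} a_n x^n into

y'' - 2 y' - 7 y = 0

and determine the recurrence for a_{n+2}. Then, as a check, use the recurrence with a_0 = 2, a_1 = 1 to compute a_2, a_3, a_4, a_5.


Substitute y = sum_n a_n x^n.
y''(x) has coefficient (n+2)(n+1) a_{n+2} at x^n;
-2 y'(x) has coefficient -2 (n+1) a_{n+1} at x^n;
-7 y(x) has coefficient -7 a_n at x^n.
Matching x^n: (n+2)(n+1) a_{n+2} - 2 (n+1) a_{n+1} - 7 a_n = 0.
Thus a_{n+2} = [2 (n+1) a_{n+1} + 7 a_n] / ((n+1)(n+2)).

Check with a_0 = 2, a_1 = 1 (apply the recurrence for n = 0, 1, 2, 3): a_0 = 2, a_1 = 1, a_2 = 8, a_3 = 13/2, a_4 = 95/12, a_5 = 653/120.

a_(n+2) = [2 (n+1) a_(n+1) + 7 a_n] / ((n+1)(n+2)); check: a_0 = 2, a_1 = 1, a_2 = 8, a_3 = 13/2, a_4 = 95/12, a_5 = 653/120


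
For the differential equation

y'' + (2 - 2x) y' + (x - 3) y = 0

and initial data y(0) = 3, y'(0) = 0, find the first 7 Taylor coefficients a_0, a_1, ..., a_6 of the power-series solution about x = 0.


Ansatz: y(x) = sum_{n>=0} a_n x^n, so y'(x) = sum_{n>=1} n a_n x^(n-1) and y''(x) = sum_{n>=2} n(n-1) a_n x^(n-2).
Substitute into P(x) y'' + Q(x) y' + R(x) y = 0 with P(x) = 1, Q(x) = 2 - 2x, R(x) = x - 3, and match powers of x.
Initial conditions: a_0 = 3, a_1 = 0.
Setting the coefficient of each power of x to zero and solving order by order (substituting the coefficients already found):
  x^0: 2 a_2 + 2 a_1 - 3 a_0 = 0  ->  2 a_2 = -2 a_1 + 3 a_0 = 9  ->  a_2 = 9/2
  x^1: 6 a_3 + 4 a_2 - 5 a_1 + a_0 = 0  ->  6 a_3 = -4 a_2 + 5 a_1 - a_0 = -21  ->  a_3 = -7/2
  x^2: 12 a_4 + 6 a_3 - 7 a_2 + a_1 = 0  ->  12 a_4 = -6 a_3 + 7 a_2 - a_1 = 105/2  ->  a_4 = 35/8
  x^3: 20 a_5 + 8 a_4 - 9 a_3 + a_2 = 0  ->  20 a_5 = -8 a_4 + 9 a_3 - a_2 = -71  ->  a_5 = -71/20
  x^4: 30 a_6 + 10 a_5 - 11 a_4 + a_3 = 0  ->  30 a_6 = -10 a_5 + 11 a_4 - a_3 = 697/8  ->  a_6 = 697/240
Truncated series: y(x) = 3 + (9/2) x^2 - (7/2) x^3 + (35/8) x^4 - (71/20) x^5 + (697/240) x^6 + O(x^7).

a_0 = 3; a_1 = 0; a_2 = 9/2; a_3 = -7/2; a_4 = 35/8; a_5 = -71/20; a_6 = 697/240


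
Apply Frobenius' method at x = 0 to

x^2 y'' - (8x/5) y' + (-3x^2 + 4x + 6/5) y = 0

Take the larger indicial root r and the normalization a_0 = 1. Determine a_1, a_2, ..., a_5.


Write in Frobenius form y'' + (p(x)/x) y' + (q(x)/x^2) y = 0:
  p(x) = -8/5,  q(x) = -3x^2 + 4x + 6/5.
Indicial equation: r(r-1) + (-8/5) r + (6/5) = 0 -> roots r_1 = 2, r_2 = 3/5.
Take r = r_1 = 2. Let y(x) = x^r sum_{n>=0} a_n x^n with a_0 = 1.
Substitute y = x^r sum a_n x^n and match x^{r+n}. The recurrence is
  D(n) a_n + 4 a_{n-1} - 3 a_{n-2} = 0,  where D(n) = (r+n)(r+n-1) + (-8/5)(r+n) + (6/5).
  a_n = [-4 a_{n-1} + 3 a_{n-2}] / D(n).
Since the indicial polynomial factors as (r - r_1)(r - r_2), D(n) = (r_1 + n - r_1)(r_1 + n - r_2) = n(n + 7/5).
Evaluating step by step (a_0 = 1):
  n = 1: D(1) = 1(1 + 7/5) = 12/5; numerator = -4(1) = -4; a_1 = (-4)/(12/5) = -5/3
  n = 2: D(2) = 2(2 + 7/5) = 34/5; numerator = -4(-5/3) + 3(1) = 29/3; a_2 = (29/3)/(34/5) = 145/102
  n = 3: D(3) = 3(3 + 7/5) = 66/5; numerator = -4(145/102) + 3(-5/3) = -545/51; a_3 = (-545/51)/(66/5) = -2725/3366
  n = 4: D(4) = 4(4 + 7/5) = 108/5; numerator = -4(-2725/3366) + 3(145/102) = 25255/3366; a_4 = (25255/3366)/(108/5) = 126275/363528
  n = 5: D(5) = 5(5 + 7/5) = 32; numerator = -4(126275/363528) + 3(-2725/3366) = -173500/45441; a_5 = (-173500/45441)/(32) = -43375/363528

r = 2; a_0 = 1; a_1 = -5/3; a_2 = 145/102; a_3 = -2725/3366; a_4 = 126275/363528; a_5 = -43375/363528


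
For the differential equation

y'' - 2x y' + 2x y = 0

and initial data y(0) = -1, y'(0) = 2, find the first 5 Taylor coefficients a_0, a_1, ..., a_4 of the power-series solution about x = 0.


Ansatz: y(x) = sum_{n>=0} a_n x^n, so y'(x) = sum_{n>=1} n a_n x^(n-1) and y''(x) = sum_{n>=2} n(n-1) a_n x^(n-2).
Substitute into P(x) y'' + Q(x) y' + R(x) y = 0 with P(x) = 1, Q(x) = -2x, R(x) = 2x, and match powers of x.
Initial conditions: a_0 = -1, a_1 = 2.
Setting the coefficient of each power of x to zero and solving order by order (substituting the coefficients already found):
  x^0: 2 a_2 = 0  ->  a_2 = 0
  x^1: 6 a_3 - 2 a_1 + 2 a_0 = 0  ->  6 a_3 = 2 a_1 - 2 a_0 = 6  ->  a_3 = 1
  x^2: 12 a_4 - 4 a_2 + 2 a_1 = 0  ->  12 a_4 = 4 a_2 - 2 a_1 = -4  ->  a_4 = -1/3
Truncated series: y(x) = -1 + 2 x + x^3 - (1/3) x^4 + O(x^5).

a_0 = -1; a_1 = 2; a_2 = 0; a_3 = 1; a_4 = -1/3


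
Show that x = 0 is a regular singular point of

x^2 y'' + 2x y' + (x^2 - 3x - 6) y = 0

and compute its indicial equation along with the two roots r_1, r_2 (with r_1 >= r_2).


Divide by x^2 to reach normal form y'' + P_1(x) y' + P_2(x) y = 0 with P_1(x) = 2/x and P_2(x) = 1 - 3/x - 6/x^2.
x = 0 is a singular point because the y'-coefficient 2/x has a pole at x = 0 and the y-coefficient 1 - 3/x - 6/x^2 has a pole at x = 0.
It is a regular singular point because x P_1(x) = p(x) = 2 and x^2 P_2(x) = q(x) = x^2 - 3x - 6 are polynomials, hence analytic at x = 0.
p(0) = 2,  q(0) = -6.
Indicial equation: r(r-1) + p(0) r + q(0) = 0, i.e. r^2 + (p(0) - 1) r + q(0) = 0, i.e. r^2 + 1 r - 6 = 0.
Discriminant: (1)^2 - 4(-6) = 25, so r = (-1 ± 5)/2.
Solving: r_1 = 2, r_2 = -3.

indicial: r^2 + 1 r - 6 = 0; roots r_1 = 2, r_2 = -3


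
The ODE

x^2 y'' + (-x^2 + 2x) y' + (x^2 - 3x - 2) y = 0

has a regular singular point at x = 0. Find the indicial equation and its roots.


Divide by x^2 to reach normal form y'' + P_1(x) y' + P_2(x) y = 0 with P_1(x) = -1 + 2/x and P_2(x) = 1 - 3/x - 2/x^2.
x = 0 is a singular point because the y'-coefficient -1 + 2/x has a pole at x = 0 and the y-coefficient 1 - 3/x - 2/x^2 has a pole at x = 0.
It is a regular singular point because x P_1(x) = p(x) = 2 - x and x^2 P_2(x) = q(x) = x^2 - 3x - 2 are polynomials, hence analytic at x = 0.
p(0) = 2,  q(0) = -2.
Indicial equation: r(r-1) + p(0) r + q(0) = 0, i.e. r^2 + (p(0) - 1) r + q(0) = 0, i.e. r^2 + 1 r - 2 = 0.
Discriminant: (1)^2 - 4(-2) = 9, so r = (-1 ± 3)/2.
Solving: r_1 = 1, r_2 = -2.

indicial: r^2 + 1 r - 2 = 0; roots r_1 = 1, r_2 = -2


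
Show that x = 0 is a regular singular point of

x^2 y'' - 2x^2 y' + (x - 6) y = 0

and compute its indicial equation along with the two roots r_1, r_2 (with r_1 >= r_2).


Divide by x^2 to reach normal form y'' + P_1(x) y' + P_2(x) y = 0 with P_1(x) = -2 and P_2(x) = 1/x - 6/x^2.
x = 0 is a singular point because the y-coefficient 1/x - 6/x^2 has a pole at x = 0.
It is a regular singular point because x P_1(x) = p(x) = -2x and x^2 P_2(x) = q(x) = x - 6 are polynomials, hence analytic at x = 0.
p(0) = 0,  q(0) = -6.
Indicial equation: r(r-1) + p(0) r + q(0) = 0, i.e. r^2 + (p(0) - 1) r + q(0) = 0, i.e. r^2 - 1 r - 6 = 0.
Discriminant: (-1)^2 - 4(-6) = 25, so r = (1 ± 5)/2.
Solving: r_1 = 3, r_2 = -2.

indicial: r^2 - 1 r - 6 = 0; roots r_1 = 3, r_2 = -2


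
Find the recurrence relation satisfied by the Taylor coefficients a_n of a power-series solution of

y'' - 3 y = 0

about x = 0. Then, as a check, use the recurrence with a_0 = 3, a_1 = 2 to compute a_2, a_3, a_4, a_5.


Substitute y = sum_n a_n x^n into y'' + (const) y = 0.
y''(x) = sum_{n>=0} (n+2)(n+1) a_{n+2} x^n.
The ODE becomes sum_n [(n+2)(n+1) a_{n+2} - 3 a_n] x^n = 0.
Setting each coefficient to zero gives the recurrence:
  (n+2)(n+1) a_{n+2} - 3 a_n = 0,
  a_{n+2} = 3 / ((n+1)(n+2)) a_n.

Check with a_0 = 3, a_1 = 2 (apply the recurrence for n = 0, 1, 2, 3): a_0 = 3, a_1 = 2, a_2 = 9/2, a_3 = 1, a_4 = 9/8, a_5 = 3/20.

a_{n+2} = 3/((n+1)(n+2)) * a_n; check: a_0 = 3, a_1 = 2, a_2 = 9/2, a_3 = 1, a_4 = 9/8, a_5 = 3/20


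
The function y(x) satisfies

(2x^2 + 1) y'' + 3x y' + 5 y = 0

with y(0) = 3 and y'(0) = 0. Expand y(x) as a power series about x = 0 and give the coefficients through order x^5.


Ansatz: y(x) = sum_{n>=0} a_n x^n, so y'(x) = sum_{n>=1} n a_n x^(n-1) and y''(x) = sum_{n>=2} n(n-1) a_n x^(n-2).
Substitute into P(x) y'' + Q(x) y' + R(x) y = 0 with P(x) = 2x^2 + 1, Q(x) = 3x, R(x) = 5, and match powers of x.
Initial conditions: a_0 = 3, a_1 = 0.
Setting the coefficient of each power of x to zero and solving order by order (substituting the coefficients already found):
  x^0: 2 a_2 + 5 a_0 = 0  ->  2 a_2 = -5 a_0 = -15  ->  a_2 = -15/2
  x^1: 6 a_3 + 8 a_1 = 0  ->  6 a_3 = -8 a_1 = 0  ->  a_3 = 0
  x^2: 12 a_4 + 15 a_2 = 0  ->  12 a_4 = -15 a_2 = 225/2  ->  a_4 = 75/8
  x^3: 20 a_5 + 26 a_3 = 0  ->  20 a_5 = -26 a_3 = 0  ->  a_5 = 0
Truncated series: y(x) = 3 - (15/2) x^2 + (75/8) x^4 + O(x^6).

a_0 = 3; a_1 = 0; a_2 = -15/2; a_3 = 0; a_4 = 75/8; a_5 = 0


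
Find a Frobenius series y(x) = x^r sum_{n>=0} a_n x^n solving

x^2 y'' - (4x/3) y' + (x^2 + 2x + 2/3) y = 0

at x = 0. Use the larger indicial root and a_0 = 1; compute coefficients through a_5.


Write in Frobenius form y'' + (p(x)/x) y' + (q(x)/x^2) y = 0:
  p(x) = -4/3,  q(x) = x^2 + 2x + 2/3.
Indicial equation: r(r-1) + (-4/3) r + (2/3) = 0 -> roots r_1 = 2, r_2 = 1/3.
Take r = r_1 = 2. Let y(x) = x^r sum_{n>=0} a_n x^n with a_0 = 1.
Substitute y = x^r sum a_n x^n and match x^{r+n}. The recurrence is
  D(n) a_n + 2 a_{n-1} + 1 a_{n-2} = 0,  where D(n) = (r+n)(r+n-1) + (-4/3)(r+n) + (2/3).
  a_n = [-2 a_{n-1} - 1 a_{n-2}] / D(n).
Since the indicial polynomial factors as (r - r_1)(r - r_2), D(n) = (r_1 + n - r_1)(r_1 + n - r_2) = n(n + 5/3).
Evaluating step by step (a_0 = 1):
  n = 1: D(1) = 1(1 + 5/3) = 8/3; numerator = -2(1) = -2; a_1 = (-2)/(8/3) = -3/4
  n = 2: D(2) = 2(2 + 5/3) = 22/3; numerator = -2(-3/4) - 1(1) = 1/2; a_2 = (1/2)/(22/3) = 3/44
  n = 3: D(3) = 3(3 + 5/3) = 14; numerator = -2(3/44) - 1(-3/4) = 27/44; a_3 = (27/44)/(14) = 27/616
  n = 4: D(4) = 4(4 + 5/3) = 68/3; numerator = -2(27/616) - 1(3/44) = -12/77; a_4 = (-12/77)/(68/3) = -9/1309
  n = 5: D(5) = 5(5 + 5/3) = 100/3; numerator = -2(-9/1309) - 1(27/616) = -45/1496; a_5 = (-45/1496)/(100/3) = -27/29920

r = 2; a_0 = 1; a_1 = -3/4; a_2 = 3/44; a_3 = 27/616; a_4 = -9/1309; a_5 = -27/29920
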